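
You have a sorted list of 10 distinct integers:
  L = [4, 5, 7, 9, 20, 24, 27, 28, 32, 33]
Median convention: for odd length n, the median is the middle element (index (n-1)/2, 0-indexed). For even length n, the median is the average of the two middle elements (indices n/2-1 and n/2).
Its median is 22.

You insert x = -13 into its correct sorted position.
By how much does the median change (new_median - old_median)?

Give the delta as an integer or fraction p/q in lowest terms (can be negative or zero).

Answer: -2

Derivation:
Old median = 22
After inserting x = -13: new sorted = [-13, 4, 5, 7, 9, 20, 24, 27, 28, 32, 33]
New median = 20
Delta = 20 - 22 = -2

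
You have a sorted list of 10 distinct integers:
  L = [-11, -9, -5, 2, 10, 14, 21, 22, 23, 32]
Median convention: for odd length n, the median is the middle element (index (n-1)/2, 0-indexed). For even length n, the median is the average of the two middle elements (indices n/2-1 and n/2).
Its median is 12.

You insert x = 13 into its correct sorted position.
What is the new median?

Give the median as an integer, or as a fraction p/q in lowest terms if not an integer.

Answer: 13

Derivation:
Old list (sorted, length 10): [-11, -9, -5, 2, 10, 14, 21, 22, 23, 32]
Old median = 12
Insert x = 13
Old length even (10). Middle pair: indices 4,5 = 10,14.
New length odd (11). New median = single middle element.
x = 13: 5 elements are < x, 5 elements are > x.
New sorted list: [-11, -9, -5, 2, 10, 13, 14, 21, 22, 23, 32]
New median = 13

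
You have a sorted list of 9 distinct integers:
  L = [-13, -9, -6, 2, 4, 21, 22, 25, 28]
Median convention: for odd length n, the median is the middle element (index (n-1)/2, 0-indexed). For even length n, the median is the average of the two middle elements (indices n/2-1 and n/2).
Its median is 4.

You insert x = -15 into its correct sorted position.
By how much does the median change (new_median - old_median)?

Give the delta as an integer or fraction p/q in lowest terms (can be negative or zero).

Answer: -1

Derivation:
Old median = 4
After inserting x = -15: new sorted = [-15, -13, -9, -6, 2, 4, 21, 22, 25, 28]
New median = 3
Delta = 3 - 4 = -1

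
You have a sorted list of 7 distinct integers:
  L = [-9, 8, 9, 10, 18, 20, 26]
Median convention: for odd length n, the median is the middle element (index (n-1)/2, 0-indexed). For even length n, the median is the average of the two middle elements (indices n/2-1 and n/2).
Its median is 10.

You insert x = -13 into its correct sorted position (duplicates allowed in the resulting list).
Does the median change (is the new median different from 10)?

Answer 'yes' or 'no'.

Answer: yes

Derivation:
Old median = 10
Insert x = -13
New median = 19/2
Changed? yes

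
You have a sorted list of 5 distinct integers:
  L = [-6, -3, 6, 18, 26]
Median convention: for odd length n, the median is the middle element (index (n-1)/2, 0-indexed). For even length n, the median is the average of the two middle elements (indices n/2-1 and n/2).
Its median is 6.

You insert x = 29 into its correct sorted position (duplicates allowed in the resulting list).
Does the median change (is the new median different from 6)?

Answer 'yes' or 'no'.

Old median = 6
Insert x = 29
New median = 12
Changed? yes

Answer: yes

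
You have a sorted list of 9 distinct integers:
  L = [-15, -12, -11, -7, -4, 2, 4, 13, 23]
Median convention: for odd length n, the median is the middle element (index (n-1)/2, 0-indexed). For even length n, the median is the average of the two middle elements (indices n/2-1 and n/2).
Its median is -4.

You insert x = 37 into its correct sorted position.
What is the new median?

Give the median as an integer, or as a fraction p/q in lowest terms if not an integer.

Answer: -1

Derivation:
Old list (sorted, length 9): [-15, -12, -11, -7, -4, 2, 4, 13, 23]
Old median = -4
Insert x = 37
Old length odd (9). Middle was index 4 = -4.
New length even (10). New median = avg of two middle elements.
x = 37: 9 elements are < x, 0 elements are > x.
New sorted list: [-15, -12, -11, -7, -4, 2, 4, 13, 23, 37]
New median = -1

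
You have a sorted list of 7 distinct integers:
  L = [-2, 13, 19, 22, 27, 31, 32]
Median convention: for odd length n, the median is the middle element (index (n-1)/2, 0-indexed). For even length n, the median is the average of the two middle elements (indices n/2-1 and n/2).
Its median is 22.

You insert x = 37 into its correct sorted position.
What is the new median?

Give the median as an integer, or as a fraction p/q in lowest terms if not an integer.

Answer: 49/2

Derivation:
Old list (sorted, length 7): [-2, 13, 19, 22, 27, 31, 32]
Old median = 22
Insert x = 37
Old length odd (7). Middle was index 3 = 22.
New length even (8). New median = avg of two middle elements.
x = 37: 7 elements are < x, 0 elements are > x.
New sorted list: [-2, 13, 19, 22, 27, 31, 32, 37]
New median = 49/2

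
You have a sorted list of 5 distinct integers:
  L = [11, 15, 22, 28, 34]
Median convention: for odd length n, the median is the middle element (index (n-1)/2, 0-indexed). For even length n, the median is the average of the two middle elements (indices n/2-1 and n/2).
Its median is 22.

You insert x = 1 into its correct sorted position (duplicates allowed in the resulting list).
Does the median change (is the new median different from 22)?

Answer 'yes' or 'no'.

Old median = 22
Insert x = 1
New median = 37/2
Changed? yes

Answer: yes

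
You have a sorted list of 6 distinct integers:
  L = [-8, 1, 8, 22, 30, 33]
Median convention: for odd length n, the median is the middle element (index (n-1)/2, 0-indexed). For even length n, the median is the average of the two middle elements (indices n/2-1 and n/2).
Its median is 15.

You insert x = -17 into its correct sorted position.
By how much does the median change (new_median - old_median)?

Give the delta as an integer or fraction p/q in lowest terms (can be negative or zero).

Old median = 15
After inserting x = -17: new sorted = [-17, -8, 1, 8, 22, 30, 33]
New median = 8
Delta = 8 - 15 = -7

Answer: -7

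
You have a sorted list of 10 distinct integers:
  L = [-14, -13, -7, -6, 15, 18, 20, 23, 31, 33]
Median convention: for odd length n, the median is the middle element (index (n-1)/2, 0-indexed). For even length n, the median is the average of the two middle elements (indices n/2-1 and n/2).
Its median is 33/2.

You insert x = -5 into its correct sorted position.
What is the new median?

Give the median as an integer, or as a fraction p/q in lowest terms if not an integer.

Old list (sorted, length 10): [-14, -13, -7, -6, 15, 18, 20, 23, 31, 33]
Old median = 33/2
Insert x = -5
Old length even (10). Middle pair: indices 4,5 = 15,18.
New length odd (11). New median = single middle element.
x = -5: 4 elements are < x, 6 elements are > x.
New sorted list: [-14, -13, -7, -6, -5, 15, 18, 20, 23, 31, 33]
New median = 15

Answer: 15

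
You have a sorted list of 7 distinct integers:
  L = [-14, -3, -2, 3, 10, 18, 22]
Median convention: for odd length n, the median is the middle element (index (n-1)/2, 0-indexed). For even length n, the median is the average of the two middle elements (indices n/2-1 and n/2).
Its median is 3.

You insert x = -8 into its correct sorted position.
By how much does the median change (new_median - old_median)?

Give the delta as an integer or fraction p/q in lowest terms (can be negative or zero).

Old median = 3
After inserting x = -8: new sorted = [-14, -8, -3, -2, 3, 10, 18, 22]
New median = 1/2
Delta = 1/2 - 3 = -5/2

Answer: -5/2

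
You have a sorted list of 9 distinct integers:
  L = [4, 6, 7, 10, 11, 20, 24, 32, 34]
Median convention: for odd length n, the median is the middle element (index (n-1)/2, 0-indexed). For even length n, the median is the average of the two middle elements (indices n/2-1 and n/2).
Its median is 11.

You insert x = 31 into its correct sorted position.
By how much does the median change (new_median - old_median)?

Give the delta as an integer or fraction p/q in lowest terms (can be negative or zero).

Answer: 9/2

Derivation:
Old median = 11
After inserting x = 31: new sorted = [4, 6, 7, 10, 11, 20, 24, 31, 32, 34]
New median = 31/2
Delta = 31/2 - 11 = 9/2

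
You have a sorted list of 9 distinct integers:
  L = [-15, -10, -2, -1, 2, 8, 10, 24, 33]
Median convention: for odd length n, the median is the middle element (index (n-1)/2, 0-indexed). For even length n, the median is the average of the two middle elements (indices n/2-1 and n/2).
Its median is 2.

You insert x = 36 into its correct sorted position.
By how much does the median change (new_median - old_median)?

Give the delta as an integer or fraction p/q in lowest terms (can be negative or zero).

Old median = 2
After inserting x = 36: new sorted = [-15, -10, -2, -1, 2, 8, 10, 24, 33, 36]
New median = 5
Delta = 5 - 2 = 3

Answer: 3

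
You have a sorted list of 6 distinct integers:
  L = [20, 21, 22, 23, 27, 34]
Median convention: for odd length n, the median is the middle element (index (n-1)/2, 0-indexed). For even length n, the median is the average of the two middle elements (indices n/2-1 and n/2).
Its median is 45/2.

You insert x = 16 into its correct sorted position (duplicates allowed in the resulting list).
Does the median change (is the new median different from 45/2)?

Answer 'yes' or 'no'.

Old median = 45/2
Insert x = 16
New median = 22
Changed? yes

Answer: yes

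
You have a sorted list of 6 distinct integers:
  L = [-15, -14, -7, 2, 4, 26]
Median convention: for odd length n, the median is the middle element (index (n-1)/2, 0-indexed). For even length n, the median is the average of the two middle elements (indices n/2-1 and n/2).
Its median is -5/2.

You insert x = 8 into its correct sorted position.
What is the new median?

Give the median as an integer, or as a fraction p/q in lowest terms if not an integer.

Old list (sorted, length 6): [-15, -14, -7, 2, 4, 26]
Old median = -5/2
Insert x = 8
Old length even (6). Middle pair: indices 2,3 = -7,2.
New length odd (7). New median = single middle element.
x = 8: 5 elements are < x, 1 elements are > x.
New sorted list: [-15, -14, -7, 2, 4, 8, 26]
New median = 2

Answer: 2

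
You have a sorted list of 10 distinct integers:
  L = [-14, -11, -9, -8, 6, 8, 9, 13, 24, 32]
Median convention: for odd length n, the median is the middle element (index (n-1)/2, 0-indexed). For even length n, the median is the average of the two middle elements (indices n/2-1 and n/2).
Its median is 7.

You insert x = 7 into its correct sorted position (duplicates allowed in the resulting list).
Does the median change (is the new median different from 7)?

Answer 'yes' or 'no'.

Answer: no

Derivation:
Old median = 7
Insert x = 7
New median = 7
Changed? no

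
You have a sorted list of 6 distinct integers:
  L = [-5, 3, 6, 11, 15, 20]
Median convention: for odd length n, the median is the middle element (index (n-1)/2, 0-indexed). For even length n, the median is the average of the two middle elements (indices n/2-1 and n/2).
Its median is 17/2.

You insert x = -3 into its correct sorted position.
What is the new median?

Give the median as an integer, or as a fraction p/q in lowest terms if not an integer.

Old list (sorted, length 6): [-5, 3, 6, 11, 15, 20]
Old median = 17/2
Insert x = -3
Old length even (6). Middle pair: indices 2,3 = 6,11.
New length odd (7). New median = single middle element.
x = -3: 1 elements are < x, 5 elements are > x.
New sorted list: [-5, -3, 3, 6, 11, 15, 20]
New median = 6

Answer: 6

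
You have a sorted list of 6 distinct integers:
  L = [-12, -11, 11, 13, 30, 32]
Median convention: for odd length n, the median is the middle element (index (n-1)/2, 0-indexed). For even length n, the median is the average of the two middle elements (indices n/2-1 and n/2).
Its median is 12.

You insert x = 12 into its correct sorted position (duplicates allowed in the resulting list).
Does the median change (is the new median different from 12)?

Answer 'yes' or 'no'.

Old median = 12
Insert x = 12
New median = 12
Changed? no

Answer: no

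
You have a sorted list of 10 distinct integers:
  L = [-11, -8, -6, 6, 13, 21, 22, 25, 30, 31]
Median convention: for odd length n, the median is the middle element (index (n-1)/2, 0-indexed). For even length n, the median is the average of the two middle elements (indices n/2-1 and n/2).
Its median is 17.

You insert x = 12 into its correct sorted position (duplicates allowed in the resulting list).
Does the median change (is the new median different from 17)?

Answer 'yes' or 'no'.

Answer: yes

Derivation:
Old median = 17
Insert x = 12
New median = 13
Changed? yes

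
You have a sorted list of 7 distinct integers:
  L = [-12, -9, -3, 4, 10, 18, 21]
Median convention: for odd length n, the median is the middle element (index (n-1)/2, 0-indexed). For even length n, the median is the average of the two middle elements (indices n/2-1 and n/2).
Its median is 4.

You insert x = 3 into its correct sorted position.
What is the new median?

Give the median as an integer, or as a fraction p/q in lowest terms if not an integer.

Answer: 7/2

Derivation:
Old list (sorted, length 7): [-12, -9, -3, 4, 10, 18, 21]
Old median = 4
Insert x = 3
Old length odd (7). Middle was index 3 = 4.
New length even (8). New median = avg of two middle elements.
x = 3: 3 elements are < x, 4 elements are > x.
New sorted list: [-12, -9, -3, 3, 4, 10, 18, 21]
New median = 7/2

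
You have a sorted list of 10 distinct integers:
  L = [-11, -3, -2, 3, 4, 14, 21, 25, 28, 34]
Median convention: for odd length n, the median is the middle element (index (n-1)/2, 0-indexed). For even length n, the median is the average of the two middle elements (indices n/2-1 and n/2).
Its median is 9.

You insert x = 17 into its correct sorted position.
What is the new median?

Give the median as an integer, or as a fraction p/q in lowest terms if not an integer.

Old list (sorted, length 10): [-11, -3, -2, 3, 4, 14, 21, 25, 28, 34]
Old median = 9
Insert x = 17
Old length even (10). Middle pair: indices 4,5 = 4,14.
New length odd (11). New median = single middle element.
x = 17: 6 elements are < x, 4 elements are > x.
New sorted list: [-11, -3, -2, 3, 4, 14, 17, 21, 25, 28, 34]
New median = 14

Answer: 14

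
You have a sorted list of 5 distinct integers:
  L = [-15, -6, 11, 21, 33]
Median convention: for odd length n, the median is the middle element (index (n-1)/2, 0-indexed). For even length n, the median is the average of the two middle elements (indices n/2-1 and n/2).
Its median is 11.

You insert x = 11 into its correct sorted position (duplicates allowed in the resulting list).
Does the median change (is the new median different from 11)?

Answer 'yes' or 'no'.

Old median = 11
Insert x = 11
New median = 11
Changed? no

Answer: no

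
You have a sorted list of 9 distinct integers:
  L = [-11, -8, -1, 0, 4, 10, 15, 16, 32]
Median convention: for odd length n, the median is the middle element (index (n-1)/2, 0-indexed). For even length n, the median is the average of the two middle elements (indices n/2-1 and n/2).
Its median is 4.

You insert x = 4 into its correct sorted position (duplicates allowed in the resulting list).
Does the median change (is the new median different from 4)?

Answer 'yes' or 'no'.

Old median = 4
Insert x = 4
New median = 4
Changed? no

Answer: no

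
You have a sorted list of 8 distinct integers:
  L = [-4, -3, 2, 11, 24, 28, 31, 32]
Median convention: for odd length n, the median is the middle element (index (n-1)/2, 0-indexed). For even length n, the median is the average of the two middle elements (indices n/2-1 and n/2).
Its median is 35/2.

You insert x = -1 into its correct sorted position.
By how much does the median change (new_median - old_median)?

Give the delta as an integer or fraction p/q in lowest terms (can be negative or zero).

Answer: -13/2

Derivation:
Old median = 35/2
After inserting x = -1: new sorted = [-4, -3, -1, 2, 11, 24, 28, 31, 32]
New median = 11
Delta = 11 - 35/2 = -13/2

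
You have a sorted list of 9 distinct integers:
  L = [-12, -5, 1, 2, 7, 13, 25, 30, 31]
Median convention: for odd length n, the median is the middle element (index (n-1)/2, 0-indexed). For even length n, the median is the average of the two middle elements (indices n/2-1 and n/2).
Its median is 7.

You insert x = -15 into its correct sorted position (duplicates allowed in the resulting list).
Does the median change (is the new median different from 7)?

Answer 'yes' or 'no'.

Answer: yes

Derivation:
Old median = 7
Insert x = -15
New median = 9/2
Changed? yes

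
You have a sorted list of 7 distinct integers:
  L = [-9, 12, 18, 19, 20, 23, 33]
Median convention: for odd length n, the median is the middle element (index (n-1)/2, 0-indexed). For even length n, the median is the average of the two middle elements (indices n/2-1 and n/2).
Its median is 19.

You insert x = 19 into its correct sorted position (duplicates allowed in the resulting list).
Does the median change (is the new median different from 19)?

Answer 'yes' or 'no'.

Answer: no

Derivation:
Old median = 19
Insert x = 19
New median = 19
Changed? no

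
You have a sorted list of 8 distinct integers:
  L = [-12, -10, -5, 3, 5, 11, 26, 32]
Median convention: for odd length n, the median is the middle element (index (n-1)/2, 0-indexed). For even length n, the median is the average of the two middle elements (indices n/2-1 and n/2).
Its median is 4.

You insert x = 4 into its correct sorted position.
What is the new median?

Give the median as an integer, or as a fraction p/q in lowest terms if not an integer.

Old list (sorted, length 8): [-12, -10, -5, 3, 5, 11, 26, 32]
Old median = 4
Insert x = 4
Old length even (8). Middle pair: indices 3,4 = 3,5.
New length odd (9). New median = single middle element.
x = 4: 4 elements are < x, 4 elements are > x.
New sorted list: [-12, -10, -5, 3, 4, 5, 11, 26, 32]
New median = 4

Answer: 4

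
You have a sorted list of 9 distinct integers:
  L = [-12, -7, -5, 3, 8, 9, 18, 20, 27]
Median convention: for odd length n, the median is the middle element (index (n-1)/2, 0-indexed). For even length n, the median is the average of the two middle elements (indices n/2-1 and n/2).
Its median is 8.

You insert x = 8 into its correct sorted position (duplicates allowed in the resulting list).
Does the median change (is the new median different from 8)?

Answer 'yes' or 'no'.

Old median = 8
Insert x = 8
New median = 8
Changed? no

Answer: no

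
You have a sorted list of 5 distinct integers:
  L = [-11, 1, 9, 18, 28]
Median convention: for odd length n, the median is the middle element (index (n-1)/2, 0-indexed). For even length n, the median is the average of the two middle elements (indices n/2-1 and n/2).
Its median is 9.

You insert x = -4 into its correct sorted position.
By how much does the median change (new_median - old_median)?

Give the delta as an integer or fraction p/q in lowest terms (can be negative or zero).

Old median = 9
After inserting x = -4: new sorted = [-11, -4, 1, 9, 18, 28]
New median = 5
Delta = 5 - 9 = -4

Answer: -4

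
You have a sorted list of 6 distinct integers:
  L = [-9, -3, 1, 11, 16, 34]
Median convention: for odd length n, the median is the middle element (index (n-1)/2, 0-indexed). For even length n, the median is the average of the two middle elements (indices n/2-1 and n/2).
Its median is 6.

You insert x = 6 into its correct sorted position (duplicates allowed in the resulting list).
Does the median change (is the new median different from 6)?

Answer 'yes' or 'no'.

Answer: no

Derivation:
Old median = 6
Insert x = 6
New median = 6
Changed? no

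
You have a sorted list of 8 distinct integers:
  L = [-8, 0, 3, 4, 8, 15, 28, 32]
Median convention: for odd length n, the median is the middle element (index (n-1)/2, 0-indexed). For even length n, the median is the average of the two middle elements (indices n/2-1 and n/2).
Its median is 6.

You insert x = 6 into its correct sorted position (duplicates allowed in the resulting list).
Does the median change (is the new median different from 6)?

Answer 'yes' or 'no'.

Answer: no

Derivation:
Old median = 6
Insert x = 6
New median = 6
Changed? no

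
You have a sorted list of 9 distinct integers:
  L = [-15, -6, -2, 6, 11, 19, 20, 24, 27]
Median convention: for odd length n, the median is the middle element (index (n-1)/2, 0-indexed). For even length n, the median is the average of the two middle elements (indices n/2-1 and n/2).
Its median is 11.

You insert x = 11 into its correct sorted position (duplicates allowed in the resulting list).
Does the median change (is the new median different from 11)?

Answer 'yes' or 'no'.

Answer: no

Derivation:
Old median = 11
Insert x = 11
New median = 11
Changed? no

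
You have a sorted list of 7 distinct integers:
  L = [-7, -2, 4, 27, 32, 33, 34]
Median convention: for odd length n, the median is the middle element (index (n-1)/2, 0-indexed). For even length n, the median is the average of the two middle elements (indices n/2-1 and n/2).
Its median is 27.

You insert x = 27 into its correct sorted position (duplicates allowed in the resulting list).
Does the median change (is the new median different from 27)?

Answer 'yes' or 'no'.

Answer: no

Derivation:
Old median = 27
Insert x = 27
New median = 27
Changed? no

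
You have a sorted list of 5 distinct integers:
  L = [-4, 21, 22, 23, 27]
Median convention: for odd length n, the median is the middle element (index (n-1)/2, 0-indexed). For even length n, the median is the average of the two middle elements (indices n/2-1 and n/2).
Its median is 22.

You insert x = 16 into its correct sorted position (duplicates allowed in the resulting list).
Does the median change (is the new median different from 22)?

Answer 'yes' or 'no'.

Old median = 22
Insert x = 16
New median = 43/2
Changed? yes

Answer: yes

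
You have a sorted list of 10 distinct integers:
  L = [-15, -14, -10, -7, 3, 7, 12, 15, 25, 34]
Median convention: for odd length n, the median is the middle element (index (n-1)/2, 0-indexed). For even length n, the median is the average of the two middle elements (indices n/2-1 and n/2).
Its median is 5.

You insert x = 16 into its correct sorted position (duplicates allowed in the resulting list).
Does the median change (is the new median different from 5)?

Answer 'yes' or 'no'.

Answer: yes

Derivation:
Old median = 5
Insert x = 16
New median = 7
Changed? yes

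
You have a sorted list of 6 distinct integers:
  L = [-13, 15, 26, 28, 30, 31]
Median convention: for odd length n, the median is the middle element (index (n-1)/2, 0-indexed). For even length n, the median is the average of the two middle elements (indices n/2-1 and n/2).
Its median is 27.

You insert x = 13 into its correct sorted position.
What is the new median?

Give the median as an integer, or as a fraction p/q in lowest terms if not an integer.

Answer: 26

Derivation:
Old list (sorted, length 6): [-13, 15, 26, 28, 30, 31]
Old median = 27
Insert x = 13
Old length even (6). Middle pair: indices 2,3 = 26,28.
New length odd (7). New median = single middle element.
x = 13: 1 elements are < x, 5 elements are > x.
New sorted list: [-13, 13, 15, 26, 28, 30, 31]
New median = 26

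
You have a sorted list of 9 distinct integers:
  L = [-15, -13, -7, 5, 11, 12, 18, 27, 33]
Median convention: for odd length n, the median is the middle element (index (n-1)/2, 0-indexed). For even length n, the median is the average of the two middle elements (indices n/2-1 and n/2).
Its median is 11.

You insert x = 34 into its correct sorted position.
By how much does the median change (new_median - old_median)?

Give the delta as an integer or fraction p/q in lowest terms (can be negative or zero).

Answer: 1/2

Derivation:
Old median = 11
After inserting x = 34: new sorted = [-15, -13, -7, 5, 11, 12, 18, 27, 33, 34]
New median = 23/2
Delta = 23/2 - 11 = 1/2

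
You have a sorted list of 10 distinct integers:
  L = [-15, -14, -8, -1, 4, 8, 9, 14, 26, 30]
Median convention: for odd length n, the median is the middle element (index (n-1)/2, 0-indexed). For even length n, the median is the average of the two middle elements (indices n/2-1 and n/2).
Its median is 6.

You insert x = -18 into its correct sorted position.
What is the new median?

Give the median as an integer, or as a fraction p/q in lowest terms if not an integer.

Answer: 4

Derivation:
Old list (sorted, length 10): [-15, -14, -8, -1, 4, 8, 9, 14, 26, 30]
Old median = 6
Insert x = -18
Old length even (10). Middle pair: indices 4,5 = 4,8.
New length odd (11). New median = single middle element.
x = -18: 0 elements are < x, 10 elements are > x.
New sorted list: [-18, -15, -14, -8, -1, 4, 8, 9, 14, 26, 30]
New median = 4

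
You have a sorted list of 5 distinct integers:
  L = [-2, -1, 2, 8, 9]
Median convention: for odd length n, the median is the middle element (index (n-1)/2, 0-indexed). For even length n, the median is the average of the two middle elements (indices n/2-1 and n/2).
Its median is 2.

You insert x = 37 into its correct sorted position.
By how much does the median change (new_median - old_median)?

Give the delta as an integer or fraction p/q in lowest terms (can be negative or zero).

Answer: 3

Derivation:
Old median = 2
After inserting x = 37: new sorted = [-2, -1, 2, 8, 9, 37]
New median = 5
Delta = 5 - 2 = 3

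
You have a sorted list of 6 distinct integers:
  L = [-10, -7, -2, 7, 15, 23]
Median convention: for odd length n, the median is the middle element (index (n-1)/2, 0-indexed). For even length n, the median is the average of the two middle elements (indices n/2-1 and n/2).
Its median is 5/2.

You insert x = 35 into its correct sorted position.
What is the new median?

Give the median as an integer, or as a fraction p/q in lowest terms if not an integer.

Answer: 7

Derivation:
Old list (sorted, length 6): [-10, -7, -2, 7, 15, 23]
Old median = 5/2
Insert x = 35
Old length even (6). Middle pair: indices 2,3 = -2,7.
New length odd (7). New median = single middle element.
x = 35: 6 elements are < x, 0 elements are > x.
New sorted list: [-10, -7, -2, 7, 15, 23, 35]
New median = 7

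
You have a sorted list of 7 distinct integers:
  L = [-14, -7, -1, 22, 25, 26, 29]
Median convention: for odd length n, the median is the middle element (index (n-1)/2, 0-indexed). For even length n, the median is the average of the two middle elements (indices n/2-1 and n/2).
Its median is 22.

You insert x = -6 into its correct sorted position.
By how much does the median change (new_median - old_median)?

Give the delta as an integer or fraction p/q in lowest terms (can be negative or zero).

Old median = 22
After inserting x = -6: new sorted = [-14, -7, -6, -1, 22, 25, 26, 29]
New median = 21/2
Delta = 21/2 - 22 = -23/2

Answer: -23/2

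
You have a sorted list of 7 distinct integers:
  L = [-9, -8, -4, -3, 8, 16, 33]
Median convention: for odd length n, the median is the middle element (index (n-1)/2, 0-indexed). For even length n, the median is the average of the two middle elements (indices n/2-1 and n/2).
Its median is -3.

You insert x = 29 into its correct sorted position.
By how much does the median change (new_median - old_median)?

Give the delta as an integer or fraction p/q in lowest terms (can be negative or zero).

Answer: 11/2

Derivation:
Old median = -3
After inserting x = 29: new sorted = [-9, -8, -4, -3, 8, 16, 29, 33]
New median = 5/2
Delta = 5/2 - -3 = 11/2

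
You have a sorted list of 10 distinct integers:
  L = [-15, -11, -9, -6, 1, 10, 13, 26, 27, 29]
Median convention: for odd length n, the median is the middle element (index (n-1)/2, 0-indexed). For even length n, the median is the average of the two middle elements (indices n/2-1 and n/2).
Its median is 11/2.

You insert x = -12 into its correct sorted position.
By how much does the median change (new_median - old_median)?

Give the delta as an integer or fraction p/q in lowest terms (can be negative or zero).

Answer: -9/2

Derivation:
Old median = 11/2
After inserting x = -12: new sorted = [-15, -12, -11, -9, -6, 1, 10, 13, 26, 27, 29]
New median = 1
Delta = 1 - 11/2 = -9/2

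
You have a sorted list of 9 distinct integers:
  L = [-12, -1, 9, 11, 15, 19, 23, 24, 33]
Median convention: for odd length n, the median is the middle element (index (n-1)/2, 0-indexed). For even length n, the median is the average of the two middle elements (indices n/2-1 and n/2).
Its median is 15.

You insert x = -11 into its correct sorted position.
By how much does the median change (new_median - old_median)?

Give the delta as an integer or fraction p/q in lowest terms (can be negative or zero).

Answer: -2

Derivation:
Old median = 15
After inserting x = -11: new sorted = [-12, -11, -1, 9, 11, 15, 19, 23, 24, 33]
New median = 13
Delta = 13 - 15 = -2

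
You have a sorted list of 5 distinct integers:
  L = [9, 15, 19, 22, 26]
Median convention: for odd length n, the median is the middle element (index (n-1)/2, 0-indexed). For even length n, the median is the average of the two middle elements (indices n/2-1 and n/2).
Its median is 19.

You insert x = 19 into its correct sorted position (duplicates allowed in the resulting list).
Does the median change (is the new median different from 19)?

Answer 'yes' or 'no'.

Old median = 19
Insert x = 19
New median = 19
Changed? no

Answer: no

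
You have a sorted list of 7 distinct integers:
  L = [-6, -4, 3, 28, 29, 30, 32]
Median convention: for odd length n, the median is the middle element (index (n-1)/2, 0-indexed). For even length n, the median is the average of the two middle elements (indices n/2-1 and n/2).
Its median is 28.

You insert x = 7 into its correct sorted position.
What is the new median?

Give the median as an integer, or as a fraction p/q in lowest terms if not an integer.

Answer: 35/2

Derivation:
Old list (sorted, length 7): [-6, -4, 3, 28, 29, 30, 32]
Old median = 28
Insert x = 7
Old length odd (7). Middle was index 3 = 28.
New length even (8). New median = avg of two middle elements.
x = 7: 3 elements are < x, 4 elements are > x.
New sorted list: [-6, -4, 3, 7, 28, 29, 30, 32]
New median = 35/2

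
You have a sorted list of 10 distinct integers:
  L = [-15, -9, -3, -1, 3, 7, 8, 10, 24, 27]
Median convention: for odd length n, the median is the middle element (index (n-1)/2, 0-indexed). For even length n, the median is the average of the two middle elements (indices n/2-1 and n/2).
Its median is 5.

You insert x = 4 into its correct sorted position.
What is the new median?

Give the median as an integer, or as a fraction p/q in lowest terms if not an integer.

Answer: 4

Derivation:
Old list (sorted, length 10): [-15, -9, -3, -1, 3, 7, 8, 10, 24, 27]
Old median = 5
Insert x = 4
Old length even (10). Middle pair: indices 4,5 = 3,7.
New length odd (11). New median = single middle element.
x = 4: 5 elements are < x, 5 elements are > x.
New sorted list: [-15, -9, -3, -1, 3, 4, 7, 8, 10, 24, 27]
New median = 4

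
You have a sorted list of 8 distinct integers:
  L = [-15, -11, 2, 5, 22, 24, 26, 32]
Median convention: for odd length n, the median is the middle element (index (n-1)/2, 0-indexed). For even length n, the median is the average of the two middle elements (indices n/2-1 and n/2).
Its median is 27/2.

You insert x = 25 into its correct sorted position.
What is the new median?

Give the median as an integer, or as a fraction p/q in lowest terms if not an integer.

Old list (sorted, length 8): [-15, -11, 2, 5, 22, 24, 26, 32]
Old median = 27/2
Insert x = 25
Old length even (8). Middle pair: indices 3,4 = 5,22.
New length odd (9). New median = single middle element.
x = 25: 6 elements are < x, 2 elements are > x.
New sorted list: [-15, -11, 2, 5, 22, 24, 25, 26, 32]
New median = 22

Answer: 22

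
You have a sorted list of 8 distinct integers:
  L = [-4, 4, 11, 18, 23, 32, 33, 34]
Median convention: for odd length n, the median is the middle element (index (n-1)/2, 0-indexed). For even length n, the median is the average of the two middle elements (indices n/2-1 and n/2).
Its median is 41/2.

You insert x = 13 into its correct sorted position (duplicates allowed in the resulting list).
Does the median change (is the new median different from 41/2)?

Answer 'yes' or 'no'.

Old median = 41/2
Insert x = 13
New median = 18
Changed? yes

Answer: yes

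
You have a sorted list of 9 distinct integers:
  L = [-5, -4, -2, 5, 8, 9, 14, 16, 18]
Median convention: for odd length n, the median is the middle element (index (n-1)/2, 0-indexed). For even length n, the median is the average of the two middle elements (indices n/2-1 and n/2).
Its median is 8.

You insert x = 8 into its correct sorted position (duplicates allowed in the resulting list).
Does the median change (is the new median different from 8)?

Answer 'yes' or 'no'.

Old median = 8
Insert x = 8
New median = 8
Changed? no

Answer: no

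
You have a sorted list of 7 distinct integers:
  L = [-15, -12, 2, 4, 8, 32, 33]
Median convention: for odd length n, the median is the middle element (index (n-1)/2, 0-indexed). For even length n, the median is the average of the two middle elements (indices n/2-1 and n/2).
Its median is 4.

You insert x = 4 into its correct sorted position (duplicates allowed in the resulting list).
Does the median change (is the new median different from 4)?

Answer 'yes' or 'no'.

Answer: no

Derivation:
Old median = 4
Insert x = 4
New median = 4
Changed? no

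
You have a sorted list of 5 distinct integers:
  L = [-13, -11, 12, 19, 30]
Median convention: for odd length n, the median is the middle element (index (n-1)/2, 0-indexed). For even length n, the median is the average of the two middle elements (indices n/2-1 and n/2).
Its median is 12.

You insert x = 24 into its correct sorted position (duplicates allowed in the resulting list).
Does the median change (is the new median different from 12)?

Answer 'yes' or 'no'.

Answer: yes

Derivation:
Old median = 12
Insert x = 24
New median = 31/2
Changed? yes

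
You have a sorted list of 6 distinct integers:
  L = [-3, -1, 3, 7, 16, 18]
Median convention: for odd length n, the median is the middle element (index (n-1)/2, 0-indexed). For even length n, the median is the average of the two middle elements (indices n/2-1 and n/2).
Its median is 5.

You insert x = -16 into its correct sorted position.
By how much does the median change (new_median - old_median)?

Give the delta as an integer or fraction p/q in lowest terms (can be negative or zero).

Old median = 5
After inserting x = -16: new sorted = [-16, -3, -1, 3, 7, 16, 18]
New median = 3
Delta = 3 - 5 = -2

Answer: -2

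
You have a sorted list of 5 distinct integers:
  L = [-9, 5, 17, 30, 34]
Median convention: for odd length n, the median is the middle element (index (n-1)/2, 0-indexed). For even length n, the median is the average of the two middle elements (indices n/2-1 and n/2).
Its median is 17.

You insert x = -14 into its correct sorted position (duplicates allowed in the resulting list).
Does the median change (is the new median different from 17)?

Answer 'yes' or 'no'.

Answer: yes

Derivation:
Old median = 17
Insert x = -14
New median = 11
Changed? yes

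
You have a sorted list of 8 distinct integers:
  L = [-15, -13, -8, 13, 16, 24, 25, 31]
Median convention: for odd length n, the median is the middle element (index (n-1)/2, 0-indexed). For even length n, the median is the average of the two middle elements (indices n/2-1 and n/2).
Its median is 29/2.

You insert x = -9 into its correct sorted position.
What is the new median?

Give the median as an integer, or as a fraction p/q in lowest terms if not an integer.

Answer: 13

Derivation:
Old list (sorted, length 8): [-15, -13, -8, 13, 16, 24, 25, 31]
Old median = 29/2
Insert x = -9
Old length even (8). Middle pair: indices 3,4 = 13,16.
New length odd (9). New median = single middle element.
x = -9: 2 elements are < x, 6 elements are > x.
New sorted list: [-15, -13, -9, -8, 13, 16, 24, 25, 31]
New median = 13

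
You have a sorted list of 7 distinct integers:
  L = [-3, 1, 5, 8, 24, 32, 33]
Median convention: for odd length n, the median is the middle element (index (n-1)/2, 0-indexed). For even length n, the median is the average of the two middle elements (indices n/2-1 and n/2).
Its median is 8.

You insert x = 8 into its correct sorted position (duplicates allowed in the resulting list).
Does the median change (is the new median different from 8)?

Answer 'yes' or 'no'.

Old median = 8
Insert x = 8
New median = 8
Changed? no

Answer: no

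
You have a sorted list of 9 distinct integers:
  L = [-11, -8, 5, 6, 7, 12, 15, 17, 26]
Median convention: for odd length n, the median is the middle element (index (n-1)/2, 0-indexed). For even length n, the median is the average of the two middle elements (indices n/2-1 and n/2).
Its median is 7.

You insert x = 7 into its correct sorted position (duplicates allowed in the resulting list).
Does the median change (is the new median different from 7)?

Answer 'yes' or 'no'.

Old median = 7
Insert x = 7
New median = 7
Changed? no

Answer: no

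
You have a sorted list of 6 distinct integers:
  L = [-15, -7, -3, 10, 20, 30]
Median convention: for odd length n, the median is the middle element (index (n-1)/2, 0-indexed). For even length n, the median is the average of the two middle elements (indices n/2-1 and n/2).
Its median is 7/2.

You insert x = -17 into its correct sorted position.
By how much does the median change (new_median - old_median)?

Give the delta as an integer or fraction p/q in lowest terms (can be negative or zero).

Answer: -13/2

Derivation:
Old median = 7/2
After inserting x = -17: new sorted = [-17, -15, -7, -3, 10, 20, 30]
New median = -3
Delta = -3 - 7/2 = -13/2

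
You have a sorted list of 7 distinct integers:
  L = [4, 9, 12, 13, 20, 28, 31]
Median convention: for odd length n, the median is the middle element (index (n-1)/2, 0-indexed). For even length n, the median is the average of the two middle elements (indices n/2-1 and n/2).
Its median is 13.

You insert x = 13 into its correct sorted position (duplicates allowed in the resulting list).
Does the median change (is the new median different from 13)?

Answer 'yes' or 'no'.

Old median = 13
Insert x = 13
New median = 13
Changed? no

Answer: no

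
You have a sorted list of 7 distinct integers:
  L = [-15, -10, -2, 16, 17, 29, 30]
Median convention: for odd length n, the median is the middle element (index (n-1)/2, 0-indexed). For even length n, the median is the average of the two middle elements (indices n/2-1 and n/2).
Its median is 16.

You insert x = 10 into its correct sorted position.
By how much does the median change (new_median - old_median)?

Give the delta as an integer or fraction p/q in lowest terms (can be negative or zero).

Answer: -3

Derivation:
Old median = 16
After inserting x = 10: new sorted = [-15, -10, -2, 10, 16, 17, 29, 30]
New median = 13
Delta = 13 - 16 = -3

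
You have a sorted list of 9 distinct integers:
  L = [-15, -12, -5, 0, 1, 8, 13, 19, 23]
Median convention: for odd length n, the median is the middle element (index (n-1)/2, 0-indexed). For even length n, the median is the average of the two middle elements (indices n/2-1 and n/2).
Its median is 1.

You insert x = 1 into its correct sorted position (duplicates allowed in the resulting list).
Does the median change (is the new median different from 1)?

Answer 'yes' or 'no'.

Answer: no

Derivation:
Old median = 1
Insert x = 1
New median = 1
Changed? no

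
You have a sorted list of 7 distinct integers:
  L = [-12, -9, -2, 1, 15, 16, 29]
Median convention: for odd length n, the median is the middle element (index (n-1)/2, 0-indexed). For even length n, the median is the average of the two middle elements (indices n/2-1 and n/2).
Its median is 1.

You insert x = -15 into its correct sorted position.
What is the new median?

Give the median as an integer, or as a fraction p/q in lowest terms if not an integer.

Old list (sorted, length 7): [-12, -9, -2, 1, 15, 16, 29]
Old median = 1
Insert x = -15
Old length odd (7). Middle was index 3 = 1.
New length even (8). New median = avg of two middle elements.
x = -15: 0 elements are < x, 7 elements are > x.
New sorted list: [-15, -12, -9, -2, 1, 15, 16, 29]
New median = -1/2

Answer: -1/2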